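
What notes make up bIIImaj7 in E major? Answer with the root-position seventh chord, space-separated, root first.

The root of bIIImaj7 is the lowered 3rd degree: G# becomes G. In E minor the chord on G is G–B–D–F#.

G B D F#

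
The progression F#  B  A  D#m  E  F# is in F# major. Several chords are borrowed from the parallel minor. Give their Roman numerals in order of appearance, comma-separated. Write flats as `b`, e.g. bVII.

F# major has the diatonic set F#, G#m, A#m, B, C#, D#m, E#dim. F#, B and D#m are all diatonic. But A (A–C#–E) is foreign: the diatonic iii on degree 3 is A#m, whereas A comes from F# minor. It is labeled bIII. E (E–G#–B) doesn't fit — on degree 7 F# major would have E#dim (vii°). E is the degree-7 chord of F# minor, so it is the borrowed bVII.

bIII, bVII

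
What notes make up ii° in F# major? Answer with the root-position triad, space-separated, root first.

G# B D

ii° is built on scale degree 2, which is G# in both F# major and its parallel. Building the diminished chord from the parallel minor on G#: G#–B–D.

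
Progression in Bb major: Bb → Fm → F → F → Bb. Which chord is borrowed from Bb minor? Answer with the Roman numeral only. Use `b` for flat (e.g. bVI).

v

In Bb major the diatonic chords are Bb, Cm, Dm, Eb, F, Gm, Adim. Bb and F are both diatonic. Fm (F–Ab–C) doesn't fit — on degree 5 Bb major would have F (V). Fm is the degree-5 chord of Bb minor, so it is the borrowed v.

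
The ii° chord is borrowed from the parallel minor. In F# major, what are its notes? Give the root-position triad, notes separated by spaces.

The root, G#, is scale degree 2 — the same note in F# major and F# minor; only the chord quality changes. Building the diminished chord from the parallel minor on G#: G#–B–D.

G# B D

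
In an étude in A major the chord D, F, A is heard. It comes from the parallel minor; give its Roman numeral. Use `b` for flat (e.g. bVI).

D is scale degree 4 in A major. Diatonically A major has D (IV) on that degree; D–F–A is instead the minor chord native to A minor, so it takes the label iv.

iv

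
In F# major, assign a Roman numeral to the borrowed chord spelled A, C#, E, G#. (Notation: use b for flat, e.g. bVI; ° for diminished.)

In F# major scale degree 3 is A#; A is its lowered form, from F# minor. A–C#–E–G# is a major-seventh chord — the form found in F# minor, not the diatonic iii (A#m). Borrowed into F# major it is written bIIImaj7.

bIIImaj7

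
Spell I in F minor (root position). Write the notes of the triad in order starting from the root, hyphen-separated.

The root, F, is scale degree 1 — the same note in F minor and F major; only the chord quality changes. In F major the chord on F is F–A–C.

F-A-C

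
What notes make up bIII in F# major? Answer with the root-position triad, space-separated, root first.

bIII is built on the lowered scale degree 3. In F# major degree 3 is A#; lowered it becomes A. In F# minor the chord on A is A–C#–E.

A C# E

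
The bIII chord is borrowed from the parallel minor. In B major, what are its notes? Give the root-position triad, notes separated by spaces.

The root of bIII is the lowered 3rd degree: D# becomes D. Building the major chord from the parallel minor on D: D–F#–A.

D F# A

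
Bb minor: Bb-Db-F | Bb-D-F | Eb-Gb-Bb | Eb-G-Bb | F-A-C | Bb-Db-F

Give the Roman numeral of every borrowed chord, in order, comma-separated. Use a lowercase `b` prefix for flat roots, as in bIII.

The diatonic triads in Bb minor (with V from harmonic minor) are Bbm, Cdim, Db, Ebm, F, Gb, Ab. Of the given chords, Bb–Db–F = Bbm, Eb–Gb–Bb = Ebm and F–A–C = F are diatonic. Bb–D–F doesn't fit — on degree 1 Bb minor would have Bbm (i). Bb is the degree-1 chord of Bb major, so it is the borrowed I. But Eb–G–Bb is foreign: the diatonic iv on degree 4 is Ebm, whereas Eb comes from Bb major. It is labeled IV.

I, IV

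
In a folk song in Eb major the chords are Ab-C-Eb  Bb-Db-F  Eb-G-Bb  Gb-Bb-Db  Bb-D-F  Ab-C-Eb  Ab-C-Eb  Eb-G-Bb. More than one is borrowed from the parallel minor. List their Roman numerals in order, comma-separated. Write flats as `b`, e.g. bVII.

Eb major has the diatonic set Eb, Fm, Gm, Ab, Bb, Cm, Ddim. Of the given chords, Ab–C–Eb = Ab, Eb–G–Bb = Eb and Bb–D–F = Bb are diatonic. Bb–Db–F doesn't fit — on degree 5 Eb major would have Bb (V). Bbm is the degree-5 chord of Eb minor, so it is the borrowed v. Gb–Bb–Db doesn't fit — on degree 3 Eb major would have Gm (iii). Gb is the degree-3 chord of Eb minor, so it is the borrowed bIII.

v, bIII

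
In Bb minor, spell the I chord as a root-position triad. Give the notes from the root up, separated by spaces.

I is built on scale degree 1, which is Bb in both Bb minor and its parallel. Building the major chord from the parallel major on Bb: Bb–D–F.

Bb D F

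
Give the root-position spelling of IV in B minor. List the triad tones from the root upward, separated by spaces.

E G# B

The root, E, is scale degree 4 — the same note in B minor and B major; only the chord quality changes. Building the major chord from the parallel major on E: E–G#–B.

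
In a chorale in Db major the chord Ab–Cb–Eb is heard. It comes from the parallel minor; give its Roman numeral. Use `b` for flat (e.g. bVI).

The root Ab is the diatonic 5th degree of Db major; the borrowing shows in the chord quality. The diatonic chord on degree 5 would be Ab (V), but Ab–Cb–Eb is the minor chord from Db minor. As a borrowed chord it is labeled v.

v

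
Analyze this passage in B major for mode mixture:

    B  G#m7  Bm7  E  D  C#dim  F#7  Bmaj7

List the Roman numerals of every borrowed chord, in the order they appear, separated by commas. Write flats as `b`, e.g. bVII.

B major has the diatonic set B, C#m, D#m, E, F#, G#m, A#dim. Of the given chords, B, G#m7, E, F#7 and Bmaj7 are diatonic. But Bm7 (B–D–F#–A) is foreign: the diatonic I on degree 1 is B, whereas Bm7 comes from B minor. It is labeled i7. D (D–F#–A) is not: scale degree 3 in B major carries D#m (iii). In B minor the chord on that degree is D, so here it functions as bIII, borrowed from the parallel minor. C#dim (C#–E–G) doesn't fit — on degree 2 B major would have C#m (ii). C#dim is the degree-2 chord of B minor, so it is the borrowed ii°.

i7, bIII, ii°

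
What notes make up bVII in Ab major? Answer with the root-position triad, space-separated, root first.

Gb Bb Db

The root of bVII is the lowered 7th degree: G becomes Gb. Building the major chord from the parallel minor on Gb: Gb–Bb–Db.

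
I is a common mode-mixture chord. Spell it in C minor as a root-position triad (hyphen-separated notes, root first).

C-E-G

The root, C, is scale degree 1 — the same note in C minor and C major; only the chord quality changes. In C major the chord on C is C–E–G.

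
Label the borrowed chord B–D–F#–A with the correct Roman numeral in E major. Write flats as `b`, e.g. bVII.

v7

B is scale degree 5 in E major. B–D–F#–A is a minor-seventh chord — the form found in E minor, not the diatonic V (B). Borrowed into E major it is written v7.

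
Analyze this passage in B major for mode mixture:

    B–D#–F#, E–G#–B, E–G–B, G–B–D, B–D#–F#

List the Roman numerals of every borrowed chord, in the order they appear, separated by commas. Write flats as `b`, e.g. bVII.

iv, bVI

The diatonic triads in B major are B, C#m, D#m, E, F#, G#m, A#dim. B–D#–F# = B and E–G#–B = E both belong to that set. But E–G–B is foreign: the diatonic IV on degree 4 is E, whereas Em comes from B minor. It is labeled iv. But G–B–D is foreign: the diatonic vi on degree 6 is G#m, whereas G comes from B minor. It is labeled bVI.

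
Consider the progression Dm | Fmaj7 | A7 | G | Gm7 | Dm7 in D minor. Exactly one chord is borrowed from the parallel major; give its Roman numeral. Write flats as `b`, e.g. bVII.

The diatonic triads in D minor (with V from harmonic minor) are Dm, Edim, F, Gm, A, Bb, C. Dm, Fmaj7, A7, Gm7 and Dm7 all belong to that set. But G (G–B–D) is foreign: the diatonic iv on degree 4 is Gm, whereas G comes from D major. It is labeled IV.

IV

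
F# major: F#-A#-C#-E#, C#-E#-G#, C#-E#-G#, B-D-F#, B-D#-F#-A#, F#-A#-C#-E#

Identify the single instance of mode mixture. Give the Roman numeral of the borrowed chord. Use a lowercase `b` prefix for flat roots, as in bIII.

F# major has the diatonic set F#, G#m, A#m, B, C#, D#m, E#dim. F#–A#–C#–E# = F#maj7, C#–E#–G# = C# and B–D#–F#–A# = Bmaj7 are all diatonic. B–D–F# is not: scale degree 4 in F# major carries B (IV). In F# minor the chord on that degree is Bm, so here it functions as iv, borrowed from the parallel minor.

iv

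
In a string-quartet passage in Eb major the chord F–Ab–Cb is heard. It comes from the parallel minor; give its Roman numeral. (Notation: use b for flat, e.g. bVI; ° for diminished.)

ii°

The root F is the diatonic 2nd degree of Eb major; the borrowing shows in the chord quality. F–Ab–Cb is a diminished chord — the form found in Eb minor, not the diatonic ii (Fm). Borrowed into Eb major it is written ii°.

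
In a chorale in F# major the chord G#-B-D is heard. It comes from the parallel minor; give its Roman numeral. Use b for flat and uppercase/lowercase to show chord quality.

The root G# is the diatonic 2nd degree of F# major; the borrowing shows in the chord quality. G#–B–D is a diminished chord — the form found in F# minor, not the diatonic ii (G#m). Borrowed into F# major it is written ii°.

ii°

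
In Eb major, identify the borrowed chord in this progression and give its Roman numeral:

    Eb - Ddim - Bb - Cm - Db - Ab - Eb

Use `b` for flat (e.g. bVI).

The diatonic triads in Eb major are Eb, Fm, Gm, Ab, Bb, Cm, Ddim. Eb, Ddim, Bb, Cm and Ab are all diatonic. Db (Db–F–Ab) doesn't fit — on degree 7 Eb major would have Ddim (vii°). Db is the degree-7 chord of Eb minor, so it is the borrowed bVII.

bVII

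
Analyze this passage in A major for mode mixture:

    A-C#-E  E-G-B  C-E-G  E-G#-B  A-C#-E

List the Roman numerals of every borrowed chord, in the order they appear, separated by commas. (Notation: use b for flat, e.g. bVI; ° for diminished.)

The diatonic triads in A major are A, Bm, C#m, D, E, F#m, G#dim. A–C#–E = A and E–G#–B = E are both diatonic. E–G–B is not: scale degree 5 in A major carries E (V). In A minor the chord on that degree is Em, so here it functions as v, borrowed from the parallel minor. C–E–G doesn't fit — on degree 3 A major would have C#m (iii). C is the degree-3 chord of A minor, so it is the borrowed bIII.

v, bIII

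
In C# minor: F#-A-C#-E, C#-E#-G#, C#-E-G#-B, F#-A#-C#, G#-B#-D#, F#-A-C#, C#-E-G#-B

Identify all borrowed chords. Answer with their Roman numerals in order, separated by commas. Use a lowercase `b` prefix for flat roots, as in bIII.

The diatonic triads in C# minor (with V from harmonic minor) are C#m, D#dim, E, F#m, G#, A, B. F#–A–C#–E = F#m7, C#–E–G#–B = C#m7, G#–B#–D# = G# and F#–A–C# = F#m all belong to that set. C#–E#–G# doesn't fit — on degree 1 C# minor would have C#m (i). C# is the degree-1 chord of C# major, so it is the borrowed I. But F#–A#–C# is foreign: the diatonic iv on degree 4 is F#m, whereas F# comes from C# major. It is labeled IV.

I, IV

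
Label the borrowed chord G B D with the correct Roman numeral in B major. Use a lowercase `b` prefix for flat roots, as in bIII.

bVI

The root G is the lowered 6th scale degree — diatonically B major has G# there. The diatonic chord on degree 6 would be G#m (vi), but G–B–D is the major chord from B minor. As a borrowed chord it is labeled bVI.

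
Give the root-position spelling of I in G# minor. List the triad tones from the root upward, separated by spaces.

G# B# D#

I is built on scale degree 1, which is G# in both G# minor and its parallel. In G# major the chord on G# is G#–B#–D#.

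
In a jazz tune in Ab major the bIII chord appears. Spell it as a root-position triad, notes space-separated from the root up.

The root of bIII is the lowered 3rd degree: C becomes Cb. Stacking thirds in Ab minor on Cb gives Cb–Eb–Gb.

Cb Eb Gb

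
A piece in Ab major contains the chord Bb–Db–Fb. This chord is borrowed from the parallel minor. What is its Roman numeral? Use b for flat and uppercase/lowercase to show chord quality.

Bb is scale degree 2 in Ab major. Diatonically Ab major has Bbm (ii) on that degree; Bb–Db–Fb is instead the diminished chord native to Ab minor, so it takes the label ii°.

ii°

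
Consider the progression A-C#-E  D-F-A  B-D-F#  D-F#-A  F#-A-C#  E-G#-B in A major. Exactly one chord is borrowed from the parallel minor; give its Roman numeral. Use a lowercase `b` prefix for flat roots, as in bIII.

In A major the diatonic chords are A, Bm, C#m, D, E, F#m, G#dim. Of the given chords, A–C#–E = A, B–D–F# = Bm, D–F#–A = D, F#–A–C# = F#m and E–G#–B = E are diatonic. D–F–A doesn't fit — on degree 4 A major would have D (IV). Dm is the degree-4 chord of A minor, so it is the borrowed iv.

iv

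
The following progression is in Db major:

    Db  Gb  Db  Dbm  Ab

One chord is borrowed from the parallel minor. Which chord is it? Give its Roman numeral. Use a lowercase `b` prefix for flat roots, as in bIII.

i

The diatonic triads in Db major are Db, Ebm, Fm, Gb, Ab, Bbm, Cdim. Db, Gb and Ab are all diatonic. Dbm (Db–Fb–Ab) doesn't fit — on degree 1 Db major would have Db (I). Dbm is the degree-1 chord of Db minor, so it is the borrowed i.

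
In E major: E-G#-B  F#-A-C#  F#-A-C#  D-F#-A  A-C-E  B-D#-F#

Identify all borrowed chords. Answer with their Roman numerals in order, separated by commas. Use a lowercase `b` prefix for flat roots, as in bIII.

The diatonic triads in E major are E, F#m, G#m, A, B, C#m, D#dim. Of the given chords, E–G#–B = E, F#–A–C# = F#m and B–D#–F# = B are diatonic. D–F#–A is not: scale degree 7 in E major carries D#dim (vii°). In E minor the chord on that degree is D, so here it functions as bVII, borrowed from the parallel minor. A–C–E is not: scale degree 4 in E major carries A (IV). In E minor the chord on that degree is Am, so here it functions as iv, borrowed from the parallel minor.

bVII, iv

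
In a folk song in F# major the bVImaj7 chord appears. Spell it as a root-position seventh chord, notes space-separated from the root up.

D F# A C#

Scale degree 6 in F# major is D#. bVImaj7 uses the lowered form, D, taken from F# minor. Stacking thirds in F# minor on D gives D–F#–A–C#.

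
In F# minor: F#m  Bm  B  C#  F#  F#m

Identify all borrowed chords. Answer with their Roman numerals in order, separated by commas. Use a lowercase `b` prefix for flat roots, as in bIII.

IV, I

In F# minor (with V from harmonic minor) the diatonic chords are F#m, G#dim, A, Bm, C#, D, E. F#m, Bm and C# all belong to that set. But B (B–D#–F#) is foreign: the diatonic iv on degree 4 is Bm, whereas B comes from F# major. It is labeled IV. F# (F#–A#–C#) doesn't fit — on degree 1 F# minor would have F#m (i). F# is the degree-1 chord of F# major, so it is the borrowed I.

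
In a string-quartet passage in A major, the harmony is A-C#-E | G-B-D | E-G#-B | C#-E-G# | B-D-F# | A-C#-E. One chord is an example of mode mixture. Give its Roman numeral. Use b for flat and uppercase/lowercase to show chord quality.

bVII

The diatonic triads in A major are A, Bm, C#m, D, E, F#m, G#dim. A–C#–E = A, E–G#–B = E, C#–E–G# = C#m and B–D–F# = Bm all belong to that set. But G–B–D is foreign: the diatonic vii° on degree 7 is G#dim, whereas G comes from A minor. It is labeled bVII.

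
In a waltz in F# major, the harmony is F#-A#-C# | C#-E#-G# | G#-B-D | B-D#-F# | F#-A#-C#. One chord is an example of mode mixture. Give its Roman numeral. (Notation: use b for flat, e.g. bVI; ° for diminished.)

The diatonic triads in F# major are F#, G#m, A#m, B, C#, D#m, E#dim. Of the given chords, F#–A#–C# = F#, C#–E#–G# = C# and B–D#–F# = B are diatonic. G#–B–D doesn't fit — on degree 2 F# major would have G#m (ii). G#dim is the degree-2 chord of F# minor, so it is the borrowed ii°.

ii°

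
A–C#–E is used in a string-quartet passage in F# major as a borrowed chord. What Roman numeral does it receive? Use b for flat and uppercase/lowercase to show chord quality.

In F# major scale degree 3 is A#; A is its lowered form, from F# minor. Diatonically F# major has A#m (iii) on that degree; A–C#–E is instead the major chord native to F# minor, so it takes the label bIII.

bIII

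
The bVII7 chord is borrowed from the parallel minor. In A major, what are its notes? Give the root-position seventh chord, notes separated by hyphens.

The root of bVII7 is the lowered 7th degree: G# becomes G. Building the dominant-seventh chord from the parallel minor on G: G–B–D–F.

G-B-D-F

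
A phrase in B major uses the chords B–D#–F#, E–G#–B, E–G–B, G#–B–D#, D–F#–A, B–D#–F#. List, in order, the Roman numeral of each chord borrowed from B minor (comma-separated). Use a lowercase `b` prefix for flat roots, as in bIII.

iv, bIII

In B major the diatonic chords are B, C#m, D#m, E, F#, G#m, A#dim. Of the given chords, B–D#–F# = B, E–G#–B = E and G#–B–D# = G#m are diatonic. But E–G–B is foreign: the diatonic IV on degree 4 is E, whereas Em comes from B minor. It is labeled iv. D–F#–A is not: scale degree 3 in B major carries D#m (iii). In B minor the chord on that degree is D, so here it functions as bIII, borrowed from the parallel minor.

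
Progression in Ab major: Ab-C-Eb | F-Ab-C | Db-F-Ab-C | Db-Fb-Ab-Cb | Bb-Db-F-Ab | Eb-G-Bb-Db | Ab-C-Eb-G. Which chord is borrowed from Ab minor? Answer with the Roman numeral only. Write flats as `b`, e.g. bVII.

iv7

The diatonic triads in Ab major are Ab, Bbm, Cm, Db, Eb, Fm, Gdim. Ab–C–Eb = Ab, F–Ab–C = Fm, Db–F–Ab–C = Dbmaj7, Bb–Db–F–Ab = Bbm7, Eb–G–Bb–Db = Eb7 and Ab–C–Eb–G = Abmaj7 are all diatonic. But Db–Fb–Ab–Cb is foreign: the diatonic IV on degree 4 is Db, whereas Dbm7 comes from Ab minor. It is labeled iv7.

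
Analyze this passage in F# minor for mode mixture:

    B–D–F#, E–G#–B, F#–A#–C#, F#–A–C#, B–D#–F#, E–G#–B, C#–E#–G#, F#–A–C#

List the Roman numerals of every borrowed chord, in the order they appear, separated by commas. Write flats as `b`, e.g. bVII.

F# minor has the diatonic set F#m, G#dim, A, Bm, C#, D, E (with V from harmonic minor). Of the given chords, B–D–F# = Bm, E–G#–B = E, F#–A–C# = F#m and C#–E#–G# = C# are diatonic. F#–A#–C# doesn't fit — on degree 1 F# minor would have F#m (i). F# is the degree-1 chord of F# major, so it is the borrowed I. B–D#–F# doesn't fit — on degree 4 F# minor would have Bm (iv). B is the degree-4 chord of F# major, so it is the borrowed IV.

I, IV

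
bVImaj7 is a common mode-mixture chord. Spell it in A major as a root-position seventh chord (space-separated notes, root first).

F A C E

bVImaj7 is built on the lowered scale degree 6. In A major degree 6 is F#; lowered it becomes F. Building the major-seventh chord from the parallel minor on F: F–A–C–E.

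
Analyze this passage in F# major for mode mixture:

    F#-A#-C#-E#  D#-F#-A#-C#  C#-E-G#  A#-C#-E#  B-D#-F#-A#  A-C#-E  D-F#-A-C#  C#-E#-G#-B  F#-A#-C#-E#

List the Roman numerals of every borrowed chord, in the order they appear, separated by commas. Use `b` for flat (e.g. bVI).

The diatonic triads in F# major are F#, G#m, A#m, B, C#, D#m, E#dim. F#–A#–C#–E# = F#maj7, D#–F#–A#–C# = D#m7, A#–C#–E# = A#m, B–D#–F#–A# = Bmaj7 and C#–E#–G#–B = C#7 are all diatonic. But C#–E–G# is foreign: the diatonic V on degree 5 is C#, whereas C#m comes from F# minor. It is labeled v. A–C#–E doesn't fit — on degree 3 F# major would have A#m (iii). A is the degree-3 chord of F# minor, so it is the borrowed bIII. D–F#–A–C# is not: scale degree 6 in F# major carries D#m (vi). In F# minor the chord on that degree is Dmaj7, so here it functions as bVImaj7, borrowed from the parallel minor.

v, bIII, bVImaj7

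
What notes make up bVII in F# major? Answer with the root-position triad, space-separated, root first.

Scale degree 7 in F# major is E#. bVII uses the lowered form, E, taken from F# minor. In F# minor the chord on E is E–G#–B.

E G# B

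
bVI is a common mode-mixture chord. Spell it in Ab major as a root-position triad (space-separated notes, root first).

Fb Ab Cb

The root of bVI is the lowered 6th degree: F becomes Fb. Building the major chord from the parallel minor on Fb: Fb–Ab–Cb.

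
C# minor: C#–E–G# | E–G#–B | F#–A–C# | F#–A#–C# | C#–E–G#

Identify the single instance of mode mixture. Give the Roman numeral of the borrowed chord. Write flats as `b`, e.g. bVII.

The diatonic triads in C# minor (with V from harmonic minor) are C#m, D#dim, E, F#m, G#, A, B. C#–E–G# = C#m, E–G#–B = E and F#–A–C# = F#m all belong to that set. But F#–A#–C# is foreign: the diatonic iv on degree 4 is F#m, whereas F# comes from C# major. It is labeled IV.

IV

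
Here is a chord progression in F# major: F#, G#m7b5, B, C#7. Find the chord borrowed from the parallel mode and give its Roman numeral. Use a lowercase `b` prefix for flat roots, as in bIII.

The diatonic triads in F# major are F#, G#m, A#m, B, C#, D#m, E#dim. F#, B and C#7 all belong to that set. G#m7b5 (G#–B–D–F#) is not: scale degree 2 in F# major carries G#m (ii). In F# minor the chord on that degree is G#m7b5, so here it functions as iiø7, borrowed from the parallel minor.

iiø7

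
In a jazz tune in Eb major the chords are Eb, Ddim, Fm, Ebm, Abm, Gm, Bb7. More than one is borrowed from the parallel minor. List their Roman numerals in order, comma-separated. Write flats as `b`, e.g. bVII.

In Eb major the diatonic chords are Eb, Fm, Gm, Ab, Bb, Cm, Ddim. Of the given chords, Eb, Ddim, Fm, Gm and Bb7 are diatonic. Ebm (Eb–Gb–Bb) is not: scale degree 1 in Eb major carries Eb (I). In Eb minor the chord on that degree is Ebm, so here it functions as i, borrowed from the parallel minor. But Abm (Ab–Cb–Eb) is foreign: the diatonic IV on degree 4 is Ab, whereas Abm comes from Eb minor. It is labeled iv.

i, iv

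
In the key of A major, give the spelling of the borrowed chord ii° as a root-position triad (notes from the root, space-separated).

ii° is built on scale degree 2, which is B in both A major and its parallel. Stacking thirds in A minor on B gives B–D–F.

B D F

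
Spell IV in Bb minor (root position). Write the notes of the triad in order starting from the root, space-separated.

Eb G Bb

IV is built on scale degree 4, which is Eb in both Bb minor and its parallel. Stacking thirds in Bb major on Eb gives Eb–G–Bb.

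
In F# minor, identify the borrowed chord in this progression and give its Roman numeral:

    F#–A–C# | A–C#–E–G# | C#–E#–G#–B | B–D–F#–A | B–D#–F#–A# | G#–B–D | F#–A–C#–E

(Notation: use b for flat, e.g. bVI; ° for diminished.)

IVmaj7

F# minor has the diatonic set F#m, G#dim, A, Bm, C#, D, E (with V from harmonic minor). F#–A–C# = F#m, A–C#–E–G# = Amaj7, C#–E#–G#–B = C#7, B–D–F#–A = Bm7, G#–B–D = G#dim and F#–A–C#–E = F#m7 are all diatonic. But B–D#–F#–A# is foreign: the diatonic iv on degree 4 is Bm, whereas Bmaj7 comes from F# major. It is labeled IVmaj7.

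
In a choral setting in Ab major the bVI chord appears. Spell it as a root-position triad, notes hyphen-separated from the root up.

bVI is built on the lowered scale degree 6. In Ab major degree 6 is F; lowered it becomes Fb. Stacking thirds in Ab minor on Fb gives Fb–Ab–Cb.

Fb-Ab-Cb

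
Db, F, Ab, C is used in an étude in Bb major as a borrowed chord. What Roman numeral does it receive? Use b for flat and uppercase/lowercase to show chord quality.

In Bb major scale degree 3 is D; Db is its lowered form, from Bb minor. Diatonically Bb major has Dm (iii) on that degree; Db–F–Ab–C is instead the major-seventh chord native to Bb minor, so it takes the label bIIImaj7.

bIIImaj7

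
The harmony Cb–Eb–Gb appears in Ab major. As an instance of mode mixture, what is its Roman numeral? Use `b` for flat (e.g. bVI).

The root Cb is the lowered 3rd scale degree — diatonically Ab major has C there. The diatonic chord on degree 3 would be Cm (iii), but Cb–Eb–Gb is the major chord from Ab minor. As a borrowed chord it is labeled bIII.

bIII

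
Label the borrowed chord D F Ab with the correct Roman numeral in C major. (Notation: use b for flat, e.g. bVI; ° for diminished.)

D is scale degree 2 in C major. The diatonic chord on degree 2 would be Dm (ii), but D–F–Ab is the diminished chord from C minor. As a borrowed chord it is labeled ii°.

ii°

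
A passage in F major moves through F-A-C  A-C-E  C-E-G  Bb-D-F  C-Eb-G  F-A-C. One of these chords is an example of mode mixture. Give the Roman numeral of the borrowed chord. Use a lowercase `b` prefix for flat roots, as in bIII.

v

F major has the diatonic set F, Gm, Am, Bb, C, Dm, Edim. F–A–C = F, A–C–E = Am, C–E–G = C and Bb–D–F = Bb all belong to that set. C–Eb–G doesn't fit — on degree 5 F major would have C (V). Cm is the degree-5 chord of F minor, so it is the borrowed v.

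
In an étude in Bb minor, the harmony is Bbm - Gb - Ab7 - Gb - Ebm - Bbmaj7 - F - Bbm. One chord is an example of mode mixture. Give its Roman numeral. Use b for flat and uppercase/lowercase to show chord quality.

Imaj7

Bb minor has the diatonic set Bbm, Cdim, Db, Ebm, F, Gb, Ab (with V from harmonic minor). Bbm, Gb, Ab7, Ebm and F all belong to that set. Bbmaj7 (Bb–D–F–A) is not: scale degree 1 in Bb minor carries Bbm (i). In Bb major the chord on that degree is Bbmaj7, so here it functions as Imaj7, borrowed from the parallel major.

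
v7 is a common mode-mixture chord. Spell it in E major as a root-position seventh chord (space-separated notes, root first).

v7 is built on scale degree 5, which is B in both E major and its parallel. Building the minor-seventh chord from the parallel minor on B: B–D–F#–A.

B D F# A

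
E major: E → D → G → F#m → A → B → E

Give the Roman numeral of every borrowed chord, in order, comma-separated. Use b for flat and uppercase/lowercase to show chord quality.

In E major the diatonic chords are E, F#m, G#m, A, B, C#m, D#dim. E, F#m, A and B are all diatonic. But D (D–F#–A) is foreign: the diatonic vii° on degree 7 is D#dim, whereas D comes from E minor. It is labeled bVII. G (G–B–D) is not: scale degree 3 in E major carries G#m (iii). In E minor the chord on that degree is G, so here it functions as bIII, borrowed from the parallel minor.

bVII, bIII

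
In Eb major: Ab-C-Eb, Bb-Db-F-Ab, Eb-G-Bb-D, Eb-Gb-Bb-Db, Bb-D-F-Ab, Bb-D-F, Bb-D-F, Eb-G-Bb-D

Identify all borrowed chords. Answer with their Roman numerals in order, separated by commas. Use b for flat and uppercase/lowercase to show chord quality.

v7, i7

Eb major has the diatonic set Eb, Fm, Gm, Ab, Bb, Cm, Ddim. Ab–C–Eb = Ab, Eb–G–Bb–D = Ebmaj7, Bb–D–F–Ab = Bb7 and Bb–D–F = Bb are all diatonic. But Bb–Db–F–Ab is foreign: the diatonic V on degree 5 is Bb, whereas Bbm7 comes from Eb minor. It is labeled v7. Eb–Gb–Bb–Db doesn't fit — on degree 1 Eb major would have Eb (I). Ebm7 is the degree-1 chord of Eb minor, so it is the borrowed i7.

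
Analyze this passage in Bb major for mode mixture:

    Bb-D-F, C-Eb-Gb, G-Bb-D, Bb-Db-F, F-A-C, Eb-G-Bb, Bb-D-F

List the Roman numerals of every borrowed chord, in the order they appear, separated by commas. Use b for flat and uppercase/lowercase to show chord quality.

ii°, i

Bb major has the diatonic set Bb, Cm, Dm, Eb, F, Gm, Adim. Bb–D–F = Bb, G–Bb–D = Gm, F–A–C = F and Eb–G–Bb = Eb all belong to that set. C–Eb–Gb doesn't fit — on degree 2 Bb major would have Cm (ii). Cdim is the degree-2 chord of Bb minor, so it is the borrowed ii°. Bb–Db–F is not: scale degree 1 in Bb major carries Bb (I). In Bb minor the chord on that degree is Bbm, so here it functions as i, borrowed from the parallel minor.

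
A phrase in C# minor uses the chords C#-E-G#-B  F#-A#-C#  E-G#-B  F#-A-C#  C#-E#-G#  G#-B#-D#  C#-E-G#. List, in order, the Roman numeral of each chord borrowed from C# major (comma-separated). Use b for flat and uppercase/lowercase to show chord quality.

In C# minor (with V from harmonic minor) the diatonic chords are C#m, D#dim, E, F#m, G#, A, B. C#–E–G#–B = C#m7, E–G#–B = E, F#–A–C# = F#m, G#–B#–D# = G# and C#–E–G# = C#m are all diatonic. But F#–A#–C# is foreign: the diatonic iv on degree 4 is F#m, whereas F# comes from C# major. It is labeled IV. C#–E#–G# doesn't fit — on degree 1 C# minor would have C#m (i). C# is the degree-1 chord of C# major, so it is the borrowed I.

IV, I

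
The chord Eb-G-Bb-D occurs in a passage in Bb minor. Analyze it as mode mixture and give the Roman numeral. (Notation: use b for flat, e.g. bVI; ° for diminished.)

Eb is scale degree 4 in Bb minor. The diatonic chord on degree 4 would be Ebm (iv), but Eb–G–Bb–D is the major-seventh chord from Bb major. As a borrowed chord it is labeled IVmaj7.

IVmaj7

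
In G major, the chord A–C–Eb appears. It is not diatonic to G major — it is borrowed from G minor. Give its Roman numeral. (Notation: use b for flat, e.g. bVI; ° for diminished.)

The root A is the diatonic 2nd degree of G major; the borrowing shows in the chord quality. A–C–Eb is a diminished chord — the form found in G minor, not the diatonic ii (Am). Borrowed into G major it is written ii°.

ii°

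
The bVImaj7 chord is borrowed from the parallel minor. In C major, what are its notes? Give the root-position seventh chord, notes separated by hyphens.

Ab-C-Eb-G

bVImaj7 is built on the lowered scale degree 6. In C major degree 6 is A; lowered it becomes Ab. Stacking thirds in C minor on Ab gives Ab–C–Eb–G.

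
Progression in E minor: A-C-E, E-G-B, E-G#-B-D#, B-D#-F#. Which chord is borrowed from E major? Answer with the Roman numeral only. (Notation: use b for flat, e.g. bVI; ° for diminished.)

E minor has the diatonic set Em, F#dim, G, Am, B, C, D (with V from harmonic minor). A–C–E = Am, E–G–B = Em and B–D#–F# = B all belong to that set. But E–G#–B–D# is foreign: the diatonic i on degree 1 is Em, whereas Emaj7 comes from E major. It is labeled Imaj7.

Imaj7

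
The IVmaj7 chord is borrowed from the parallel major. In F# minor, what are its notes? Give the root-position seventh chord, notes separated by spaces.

B D# F# A#

IVmaj7 is built on scale degree 4, which is B in both F# minor and its parallel. Building the major-seventh chord from the parallel major on B: B–D#–F#–A#.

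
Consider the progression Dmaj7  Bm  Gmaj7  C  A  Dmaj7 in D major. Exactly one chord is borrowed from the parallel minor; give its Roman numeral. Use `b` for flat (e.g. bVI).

bVII

D major has the diatonic set D, Em, F#m, G, A, Bm, C#dim. Dmaj7, Bm, Gmaj7 and A all belong to that set. C (C–E–G) is not: scale degree 7 in D major carries C#dim (vii°). In D minor the chord on that degree is C, so here it functions as bVII, borrowed from the parallel minor.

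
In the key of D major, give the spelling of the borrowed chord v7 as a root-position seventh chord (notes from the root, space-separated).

The root, A, is scale degree 5 — the same note in D major and D minor; only the chord quality changes. Building the minor-seventh chord from the parallel minor on A: A–C–E–G.

A C E G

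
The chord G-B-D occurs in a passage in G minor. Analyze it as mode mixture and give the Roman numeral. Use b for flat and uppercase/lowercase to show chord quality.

I

The root G is the diatonic 1st degree of G minor; the borrowing shows in the chord quality. The diatonic chord on degree 1 would be Gm (i), but G–B–D is the major chord from G major. As a borrowed chord it is labeled I.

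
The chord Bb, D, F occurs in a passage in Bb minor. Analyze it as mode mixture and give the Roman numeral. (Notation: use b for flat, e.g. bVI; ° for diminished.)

I

Bb is scale degree 1 in Bb minor. Diatonically Bb minor has Bbm (i) on that degree; Bb–D–F is instead the major chord native to Bb major, so it takes the label I.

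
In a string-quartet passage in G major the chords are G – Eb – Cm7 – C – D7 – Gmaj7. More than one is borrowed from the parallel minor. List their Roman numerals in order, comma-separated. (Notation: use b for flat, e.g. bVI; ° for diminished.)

bVI, iv7

In G major the diatonic chords are G, Am, Bm, C, D, Em, F#dim. G, C, D7 and Gmaj7 all belong to that set. But Eb (Eb–G–Bb) is foreign: the diatonic vi on degree 6 is Em, whereas Eb comes from G minor. It is labeled bVI. But Cm7 (C–Eb–G–Bb) is foreign: the diatonic IV on degree 4 is C, whereas Cm7 comes from G minor. It is labeled iv7.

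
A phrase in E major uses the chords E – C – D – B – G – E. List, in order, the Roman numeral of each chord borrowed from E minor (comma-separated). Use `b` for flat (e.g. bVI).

bVI, bVII, bIII

In E major the diatonic chords are E, F#m, G#m, A, B, C#m, D#dim. E and B are both diatonic. But C (C–E–G) is foreign: the diatonic vi on degree 6 is C#m, whereas C comes from E minor. It is labeled bVI. D (D–F#–A) is not: scale degree 7 in E major carries D#dim (vii°). In E minor the chord on that degree is D, so here it functions as bVII, borrowed from the parallel minor. But G (G–B–D) is foreign: the diatonic iii on degree 3 is G#m, whereas G comes from E minor. It is labeled bIII.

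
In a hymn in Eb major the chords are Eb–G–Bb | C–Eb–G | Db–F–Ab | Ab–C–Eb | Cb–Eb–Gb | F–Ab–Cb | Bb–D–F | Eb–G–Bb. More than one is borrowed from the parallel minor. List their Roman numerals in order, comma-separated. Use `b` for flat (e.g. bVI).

bVII, bVI, ii°

Eb major has the diatonic set Eb, Fm, Gm, Ab, Bb, Cm, Ddim. Eb–G–Bb = Eb, C–Eb–G = Cm, Ab–C–Eb = Ab and Bb–D–F = Bb all belong to that set. But Db–F–Ab is foreign: the diatonic vii° on degree 7 is Ddim, whereas Db comes from Eb minor. It is labeled bVII. Cb–Eb–Gb is not: scale degree 6 in Eb major carries Cm (vi). In Eb minor the chord on that degree is Cb, so here it functions as bVI, borrowed from the parallel minor. But F–Ab–Cb is foreign: the diatonic ii on degree 2 is Fm, whereas Fdim comes from Eb minor. It is labeled ii°.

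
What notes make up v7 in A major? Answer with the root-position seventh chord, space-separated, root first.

The root, E, is scale degree 5 — the same note in A major and A minor; only the chord quality changes. Building the minor-seventh chord from the parallel minor on E: E–G–B–D.

E G B D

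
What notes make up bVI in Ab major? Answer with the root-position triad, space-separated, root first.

Fb Ab Cb

The root of bVI is the lowered 6th degree: F becomes Fb. Stacking thirds in Ab minor on Fb gives Fb–Ab–Cb.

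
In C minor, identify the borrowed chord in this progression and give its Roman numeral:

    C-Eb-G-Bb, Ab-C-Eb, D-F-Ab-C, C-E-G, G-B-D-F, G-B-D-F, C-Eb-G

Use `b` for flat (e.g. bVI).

I

The diatonic triads in C minor (with V from harmonic minor) are Cm, Ddim, Eb, Fm, G, Ab, Bb. C–Eb–G–Bb = Cm7, Ab–C–Eb = Ab, D–F–Ab–C = Dm7b5, G–B–D–F = G7 and C–Eb–G = Cm all belong to that set. C–E–G doesn't fit — on degree 1 C minor would have Cm (i). C is the degree-1 chord of C major, so it is the borrowed I.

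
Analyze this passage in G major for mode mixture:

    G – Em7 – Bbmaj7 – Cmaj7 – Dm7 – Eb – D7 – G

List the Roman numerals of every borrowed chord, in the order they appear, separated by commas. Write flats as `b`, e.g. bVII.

The diatonic triads in G major are G, Am, Bm, C, D, Em, F#dim. G, Em7, Cmaj7 and D7 are all diatonic. But Bbmaj7 (Bb–D–F–A) is foreign: the diatonic iii on degree 3 is Bm, whereas Bbmaj7 comes from G minor. It is labeled bIIImaj7. But Dm7 (D–F–A–C) is foreign: the diatonic V on degree 5 is D, whereas Dm7 comes from G minor. It is labeled v7. Eb (Eb–G–Bb) is not: scale degree 6 in G major carries Em (vi). In G minor the chord on that degree is Eb, so here it functions as bVI, borrowed from the parallel minor.

bIIImaj7, v7, bVI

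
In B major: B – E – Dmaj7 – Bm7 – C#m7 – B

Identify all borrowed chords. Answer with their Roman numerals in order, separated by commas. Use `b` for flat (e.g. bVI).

bIIImaj7, i7

The diatonic triads in B major are B, C#m, D#m, E, F#, G#m, A#dim. Of the given chords, B, E and C#m7 are diatonic. Dmaj7 (D–F#–A–C#) is not: scale degree 3 in B major carries D#m (iii). In B minor the chord on that degree is Dmaj7, so here it functions as bIIImaj7, borrowed from the parallel minor. But Bm7 (B–D–F#–A) is foreign: the diatonic I on degree 1 is B, whereas Bm7 comes from B minor. It is labeled i7.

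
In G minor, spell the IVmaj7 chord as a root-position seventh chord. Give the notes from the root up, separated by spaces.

C E G B

The root, C, is scale degree 4 — the same note in G minor and G major; only the chord quality changes. Building the major-seventh chord from the parallel major on C: C–E–G–B.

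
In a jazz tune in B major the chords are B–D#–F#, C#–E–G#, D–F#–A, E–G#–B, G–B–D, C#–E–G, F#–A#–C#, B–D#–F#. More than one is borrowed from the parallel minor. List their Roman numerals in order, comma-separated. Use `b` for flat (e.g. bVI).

bIII, bVI, ii°

The diatonic triads in B major are B, C#m, D#m, E, F#, G#m, A#dim. B–D#–F# = B, C#–E–G# = C#m, E–G#–B = E and F#–A#–C# = F# are all diatonic. D–F#–A doesn't fit — on degree 3 B major would have D#m (iii). D is the degree-3 chord of B minor, so it is the borrowed bIII. G–B–D doesn't fit — on degree 6 B major would have G#m (vi). G is the degree-6 chord of B minor, so it is the borrowed bVI. C#–E–G is not: scale degree 2 in B major carries C#m (ii). In B minor the chord on that degree is C#dim, so here it functions as ii°, borrowed from the parallel minor.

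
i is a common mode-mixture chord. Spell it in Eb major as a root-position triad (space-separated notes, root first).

The root, Eb, is scale degree 1 — the same note in Eb major and Eb minor; only the chord quality changes. Stacking thirds in Eb minor on Eb gives Eb–Gb–Bb.

Eb Gb Bb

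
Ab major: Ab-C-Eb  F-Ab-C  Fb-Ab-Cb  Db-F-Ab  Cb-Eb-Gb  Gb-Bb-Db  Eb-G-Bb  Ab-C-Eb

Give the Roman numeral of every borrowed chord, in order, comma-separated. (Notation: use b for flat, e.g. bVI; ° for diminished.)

In Ab major the diatonic chords are Ab, Bbm, Cm, Db, Eb, Fm, Gdim. Ab–C–Eb = Ab, F–Ab–C = Fm, Db–F–Ab = Db and Eb–G–Bb = Eb all belong to that set. But Fb–Ab–Cb is foreign: the diatonic vi on degree 6 is Fm, whereas Fb comes from Ab minor. It is labeled bVI. Cb–Eb–Gb doesn't fit — on degree 3 Ab major would have Cm (iii). Cb is the degree-3 chord of Ab minor, so it is the borrowed bIII. Gb–Bb–Db doesn't fit — on degree 7 Ab major would have Gdim (vii°). Gb is the degree-7 chord of Ab minor, so it is the borrowed bVII.

bVI, bIII, bVII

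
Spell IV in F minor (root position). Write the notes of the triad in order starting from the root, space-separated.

Bb D F

The root, Bb, is scale degree 4 — the same note in F minor and F major; only the chord quality changes. Building the major chord from the parallel major on Bb: Bb–D–F.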